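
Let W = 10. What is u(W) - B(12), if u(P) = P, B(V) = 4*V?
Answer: -38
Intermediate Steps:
u(W) - B(12) = 10 - 4*12 = 10 - 1*48 = 10 - 48 = -38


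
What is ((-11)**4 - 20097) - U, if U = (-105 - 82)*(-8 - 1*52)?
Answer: -16676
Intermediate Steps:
U = 11220 (U = -187*(-8 - 52) = -187*(-60) = 11220)
((-11)**4 - 20097) - U = ((-11)**4 - 20097) - 1*11220 = (14641 - 20097) - 11220 = -5456 - 11220 = -16676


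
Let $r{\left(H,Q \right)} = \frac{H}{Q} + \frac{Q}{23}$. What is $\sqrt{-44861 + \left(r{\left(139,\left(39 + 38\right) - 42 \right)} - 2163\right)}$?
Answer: $\frac{i \sqrt{30469167890}}{805} \approx 216.84 i$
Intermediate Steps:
$r{\left(H,Q \right)} = \frac{Q}{23} + \frac{H}{Q}$ ($r{\left(H,Q \right)} = \frac{H}{Q} + Q \frac{1}{23} = \frac{H}{Q} + \frac{Q}{23} = \frac{Q}{23} + \frac{H}{Q}$)
$\sqrt{-44861 + \left(r{\left(139,\left(39 + 38\right) - 42 \right)} - 2163\right)} = \sqrt{-44861 - \left(2163 - \frac{139}{\left(39 + 38\right) - 42} - \frac{\left(39 + 38\right) - 42}{23}\right)} = \sqrt{-44861 - \left(2163 - \frac{139}{77 - 42} - \frac{77 - 42}{23}\right)} = \sqrt{-44861 - \left(\frac{49714}{23} - \frac{139}{35}\right)} = \sqrt{-44861 + \left(\left(\frac{35}{23} + 139 \cdot \frac{1}{35}\right) - 2163\right)} = \sqrt{-44861 + \left(\left(\frac{35}{23} + \frac{139}{35}\right) - 2163\right)} = \sqrt{-44861 + \left(\frac{4422}{805} - 2163\right)} = \sqrt{-44861 - \frac{1736793}{805}} = \sqrt{- \frac{37849898}{805}} = \frac{i \sqrt{30469167890}}{805}$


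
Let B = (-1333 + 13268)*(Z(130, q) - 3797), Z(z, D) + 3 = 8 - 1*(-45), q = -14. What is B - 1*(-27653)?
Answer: -44692792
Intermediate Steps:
Z(z, D) = 50 (Z(z, D) = -3 + (8 - 1*(-45)) = -3 + (8 + 45) = -3 + 53 = 50)
B = -44720445 (B = (-1333 + 13268)*(50 - 3797) = 11935*(-3747) = -44720445)
B - 1*(-27653) = -44720445 - 1*(-27653) = -44720445 + 27653 = -44692792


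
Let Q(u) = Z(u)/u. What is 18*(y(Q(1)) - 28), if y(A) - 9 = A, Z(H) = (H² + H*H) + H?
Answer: -288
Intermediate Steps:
Z(H) = H + 2*H² (Z(H) = (H² + H²) + H = 2*H² + H = H + 2*H²)
Q(u) = 1 + 2*u (Q(u) = (u*(1 + 2*u))/u = 1 + 2*u)
y(A) = 9 + A
18*(y(Q(1)) - 28) = 18*((9 + (1 + 2*1)) - 28) = 18*((9 + (1 + 2)) - 28) = 18*((9 + 3) - 28) = 18*(12 - 28) = 18*(-16) = -288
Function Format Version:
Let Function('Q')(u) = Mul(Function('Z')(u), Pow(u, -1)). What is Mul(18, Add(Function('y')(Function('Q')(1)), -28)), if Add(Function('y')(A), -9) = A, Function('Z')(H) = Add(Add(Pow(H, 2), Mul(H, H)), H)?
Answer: -288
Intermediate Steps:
Function('Z')(H) = Add(H, Mul(2, Pow(H, 2))) (Function('Z')(H) = Add(Add(Pow(H, 2), Pow(H, 2)), H) = Add(Mul(2, Pow(H, 2)), H) = Add(H, Mul(2, Pow(H, 2))))
Function('Q')(u) = Add(1, Mul(2, u)) (Function('Q')(u) = Mul(Mul(u, Add(1, Mul(2, u))), Pow(u, -1)) = Add(1, Mul(2, u)))
Function('y')(A) = Add(9, A)
Mul(18, Add(Function('y')(Function('Q')(1)), -28)) = Mul(18, Add(Add(9, Add(1, Mul(2, 1))), -28)) = Mul(18, Add(Add(9, Add(1, 2)), -28)) = Mul(18, Add(Add(9, 3), -28)) = Mul(18, Add(12, -28)) = Mul(18, -16) = -288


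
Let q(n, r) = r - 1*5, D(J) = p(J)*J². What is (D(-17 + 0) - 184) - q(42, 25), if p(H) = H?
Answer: -5117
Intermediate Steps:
D(J) = J³ (D(J) = J*J² = J³)
q(n, r) = -5 + r (q(n, r) = r - 5 = -5 + r)
(D(-17 + 0) - 184) - q(42, 25) = ((-17 + 0)³ - 184) - (-5 + 25) = ((-17)³ - 184) - 1*20 = (-4913 - 184) - 20 = -5097 - 20 = -5117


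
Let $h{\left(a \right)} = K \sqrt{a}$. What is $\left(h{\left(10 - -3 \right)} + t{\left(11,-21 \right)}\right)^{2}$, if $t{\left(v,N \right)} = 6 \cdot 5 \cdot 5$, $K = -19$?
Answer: $27193 - 5700 \sqrt{13} \approx 6641.4$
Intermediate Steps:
$t{\left(v,N \right)} = 150$ ($t{\left(v,N \right)} = 30 \cdot 5 = 150$)
$h{\left(a \right)} = - 19 \sqrt{a}$
$\left(h{\left(10 - -3 \right)} + t{\left(11,-21 \right)}\right)^{2} = \left(- 19 \sqrt{10 - -3} + 150\right)^{2} = \left(- 19 \sqrt{10 + 3} + 150\right)^{2} = \left(- 19 \sqrt{13} + 150\right)^{2} = \left(150 - 19 \sqrt{13}\right)^{2}$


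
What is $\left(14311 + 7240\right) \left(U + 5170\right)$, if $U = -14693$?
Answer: $-205230173$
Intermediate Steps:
$\left(14311 + 7240\right) \left(U + 5170\right) = \left(14311 + 7240\right) \left(-14693 + 5170\right) = 21551 \left(-9523\right) = -205230173$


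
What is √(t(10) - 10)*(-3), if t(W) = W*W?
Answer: -9*√10 ≈ -28.461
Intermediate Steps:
t(W) = W²
√(t(10) - 10)*(-3) = √(10² - 10)*(-3) = √(100 - 10)*(-3) = √90*(-3) = (3*√10)*(-3) = -9*√10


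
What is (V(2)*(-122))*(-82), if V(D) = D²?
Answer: 40016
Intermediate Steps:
(V(2)*(-122))*(-82) = (2²*(-122))*(-82) = (4*(-122))*(-82) = -488*(-82) = 40016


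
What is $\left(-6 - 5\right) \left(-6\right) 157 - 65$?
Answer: $10297$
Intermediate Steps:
$\left(-6 - 5\right) \left(-6\right) 157 - 65 = \left(-11\right) \left(-6\right) 157 - 65 = 66 \cdot 157 - 65 = 10362 - 65 = 10297$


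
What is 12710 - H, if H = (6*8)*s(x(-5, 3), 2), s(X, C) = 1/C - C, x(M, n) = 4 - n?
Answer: 12782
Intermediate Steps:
H = -72 (H = (6*8)*(1/2 - 1*2) = 48*(½ - 2) = 48*(-3/2) = -72)
12710 - H = 12710 - 1*(-72) = 12710 + 72 = 12782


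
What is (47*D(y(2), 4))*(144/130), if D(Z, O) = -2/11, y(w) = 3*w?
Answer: -6768/715 ≈ -9.4657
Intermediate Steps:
D(Z, O) = -2/11 (D(Z, O) = -2*1/11 = -2/11)
(47*D(y(2), 4))*(144/130) = (47*(-2/11))*(144/130) = -13536/(11*130) = -94/11*72/65 = -6768/715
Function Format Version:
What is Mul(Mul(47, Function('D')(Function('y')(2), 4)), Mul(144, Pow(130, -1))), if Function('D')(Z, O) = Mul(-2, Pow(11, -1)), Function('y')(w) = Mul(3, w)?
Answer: Rational(-6768, 715) ≈ -9.4657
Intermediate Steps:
Function('D')(Z, O) = Rational(-2, 11) (Function('D')(Z, O) = Mul(-2, Rational(1, 11)) = Rational(-2, 11))
Mul(Mul(47, Function('D')(Function('y')(2), 4)), Mul(144, Pow(130, -1))) = Mul(Mul(47, Rational(-2, 11)), Mul(144, Pow(130, -1))) = Mul(Rational(-94, 11), Mul(144, Rational(1, 130))) = Mul(Rational(-94, 11), Rational(72, 65)) = Rational(-6768, 715)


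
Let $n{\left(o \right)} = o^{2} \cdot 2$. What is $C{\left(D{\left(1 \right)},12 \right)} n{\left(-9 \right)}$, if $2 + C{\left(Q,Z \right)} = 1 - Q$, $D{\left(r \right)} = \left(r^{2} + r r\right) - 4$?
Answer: $162$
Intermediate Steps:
$n{\left(o \right)} = 2 o^{2}$
$D{\left(r \right)} = -4 + 2 r^{2}$ ($D{\left(r \right)} = \left(r^{2} + r^{2}\right) - 4 = 2 r^{2} - 4 = -4 + 2 r^{2}$)
$C{\left(Q,Z \right)} = -1 - Q$ ($C{\left(Q,Z \right)} = -2 - \left(-1 + Q\right) = -1 - Q$)
$C{\left(D{\left(1 \right)},12 \right)} n{\left(-9 \right)} = \left(-1 - \left(-4 + 2 \cdot 1^{2}\right)\right) 2 \left(-9\right)^{2} = \left(-1 - \left(-4 + 2 \cdot 1\right)\right) 2 \cdot 81 = \left(-1 - \left(-4 + 2\right)\right) 162 = \left(-1 - -2\right) 162 = \left(-1 + 2\right) 162 = 1 \cdot 162 = 162$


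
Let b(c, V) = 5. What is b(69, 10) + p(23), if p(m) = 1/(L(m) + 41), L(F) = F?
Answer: 321/64 ≈ 5.0156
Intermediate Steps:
p(m) = 1/(41 + m) (p(m) = 1/(m + 41) = 1/(41 + m))
b(69, 10) + p(23) = 5 + 1/(41 + 23) = 5 + 1/64 = 321/64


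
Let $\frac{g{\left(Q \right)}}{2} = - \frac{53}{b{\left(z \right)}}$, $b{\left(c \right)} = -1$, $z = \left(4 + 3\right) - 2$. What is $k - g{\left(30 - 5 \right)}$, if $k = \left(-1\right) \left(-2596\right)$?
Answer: $2490$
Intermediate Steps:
$z = 5$ ($z = 7 - 2 = 5$)
$g{\left(Q \right)} = 106$ ($g{\left(Q \right)} = 2 \left(- \frac{53}{-1}\right) = 2 \left(\left(-53\right) \left(-1\right)\right) = 2 \cdot 53 = 106$)
$k = 2596$
$k - g{\left(30 - 5 \right)} = 2596 - 106 = 2490$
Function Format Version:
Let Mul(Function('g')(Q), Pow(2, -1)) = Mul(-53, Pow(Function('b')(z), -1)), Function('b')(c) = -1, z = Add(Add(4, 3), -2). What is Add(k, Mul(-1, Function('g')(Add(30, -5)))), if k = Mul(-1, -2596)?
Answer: 2490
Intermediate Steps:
z = 5 (z = Add(7, -2) = 5)
Function('g')(Q) = 106 (Function('g')(Q) = Mul(2, Mul(-53, Pow(-1, -1))) = Mul(2, Mul(-53, -1)) = Mul(2, 53) = 106)
k = 2596
Add(k, Mul(-1, Function('g')(Add(30, -5)))) = Add(2596, Mul(-1, 106)) = Add(2596, -106) = 2490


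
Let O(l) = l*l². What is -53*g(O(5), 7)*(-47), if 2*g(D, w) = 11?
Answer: 27401/2 ≈ 13701.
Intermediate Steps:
O(l) = l³
g(D, w) = 11/2 (g(D, w) = (½)*11 = 11/2)
-53*g(O(5), 7)*(-47) = -53*11/2*(-47) = -583/2*(-47) = 27401/2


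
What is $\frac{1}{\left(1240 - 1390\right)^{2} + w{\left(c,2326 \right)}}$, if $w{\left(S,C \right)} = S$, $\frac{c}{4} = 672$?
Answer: $\frac{1}{25188} \approx 3.9701 \cdot 10^{-5}$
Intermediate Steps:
$c = 2688$ ($c = 4 \cdot 672 = 2688$)
$\frac{1}{\left(1240 - 1390\right)^{2} + w{\left(c,2326 \right)}} = \frac{1}{\left(1240 - 1390\right)^{2} + 2688} = \frac{1}{\left(-150\right)^{2} + 2688} = \frac{1}{22500 + 2688} = \frac{1}{25188}$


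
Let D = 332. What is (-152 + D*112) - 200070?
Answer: -163038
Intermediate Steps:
(-152 + D*112) - 200070 = (-152 + 332*112) - 200070 = (-152 + 37184) - 200070 = 37032 - 200070 = -163038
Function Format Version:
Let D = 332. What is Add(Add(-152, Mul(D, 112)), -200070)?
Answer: -163038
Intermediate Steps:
Add(Add(-152, Mul(D, 112)), -200070) = Add(Add(-152, Mul(332, 112)), -200070) = Add(Add(-152, 37184), -200070) = Add(37032, -200070) = -163038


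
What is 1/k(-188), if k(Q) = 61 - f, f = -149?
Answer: 1/210 ≈ 0.0047619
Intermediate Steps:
k(Q) = 210 (k(Q) = 61 - 1*(-149) = 61 + 149 = 210)
1/k(-188) = 1/210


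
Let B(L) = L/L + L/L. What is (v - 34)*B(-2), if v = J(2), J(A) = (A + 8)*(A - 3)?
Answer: -88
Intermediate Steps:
B(L) = 2 (B(L) = 1 + 1 = 2)
J(A) = (-3 + A)*(8 + A) (J(A) = (8 + A)*(-3 + A) = (-3 + A)*(8 + A))
v = -10 (v = -24 + 2² + 5*2 = -24 + 4 + 10 = -10)
(v - 34)*B(-2) = (-10 - 34)*2 = -44*2 = -88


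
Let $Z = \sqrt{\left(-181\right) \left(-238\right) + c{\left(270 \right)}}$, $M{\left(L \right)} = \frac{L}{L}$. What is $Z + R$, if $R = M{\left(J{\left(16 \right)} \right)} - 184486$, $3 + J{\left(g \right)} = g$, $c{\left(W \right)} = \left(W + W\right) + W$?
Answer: $-184485 + 4 \sqrt{2743} \approx -1.8428 \cdot 10^{5}$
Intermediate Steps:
$c{\left(W \right)} = 3 W$ ($c{\left(W \right)} = 2 W + W = 3 W$)
$J{\left(g \right)} = -3 + g$
$M{\left(L \right)} = 1$
$R = -184485$ ($R = 1 - 184486 = -184485$)
$Z = 4 \sqrt{2743}$ ($Z = \sqrt{\left(-181\right) \left(-238\right) + 3 \cdot 270} = \sqrt{43078 + 810} = \sqrt{43888} = 4 \sqrt{2743} \approx 209.49$)
$Z + R = 4 \sqrt{2743} - 184485 = -184485 + 4 \sqrt{2743}$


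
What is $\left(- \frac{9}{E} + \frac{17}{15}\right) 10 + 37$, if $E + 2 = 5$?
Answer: $\frac{55}{3} \approx 18.333$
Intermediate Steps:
$E = 3$ ($E = -2 + 5 = 3$)
$\left(- \frac{9}{E} + \frac{17}{15}\right) 10 + 37 = \left(- \frac{9}{3} + \frac{17}{15}\right) 10 + 37 = \left(\left(-9\right) \frac{1}{3} + 17 \cdot \frac{1}{15}\right) 10 + 37 = \left(-3 + \frac{17}{15}\right) 10 + 37 = \left(- \frac{28}{15}\right) 10 + 37 = - \frac{56}{3} + 37 = \frac{55}{3}$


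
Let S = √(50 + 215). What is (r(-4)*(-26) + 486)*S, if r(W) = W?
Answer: 590*√265 ≈ 9604.5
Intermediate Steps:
S = √265 ≈ 16.279
(r(-4)*(-26) + 486)*S = (-4*(-26) + 486)*√265 = (104 + 486)*√265 = 590*√265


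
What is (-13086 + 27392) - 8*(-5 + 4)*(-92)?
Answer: 13570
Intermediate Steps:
(-13086 + 27392) - 8*(-5 + 4)*(-92) = 14306 - 8*(-1)*(-92) = 14306 + 8*(-92) = 14306 - 736 = 13570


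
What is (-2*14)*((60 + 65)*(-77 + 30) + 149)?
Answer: 160328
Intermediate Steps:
(-2*14)*((60 + 65)*(-77 + 30) + 149) = -28*(125*(-47) + 149) = -28*(-5875 + 149) = -28*(-5726) = 160328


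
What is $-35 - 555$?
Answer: $-590$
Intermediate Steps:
$-35 - 555 = -590$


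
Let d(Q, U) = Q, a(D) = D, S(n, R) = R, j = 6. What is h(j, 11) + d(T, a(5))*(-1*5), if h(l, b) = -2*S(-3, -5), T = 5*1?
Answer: -15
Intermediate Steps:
T = 5
h(l, b) = 10 (h(l, b) = -2*(-5) = 10)
h(j, 11) + d(T, a(5))*(-1*5) = 10 + 5*(-1*5) = 10 + 5*(-5) = 10 - 25 = -15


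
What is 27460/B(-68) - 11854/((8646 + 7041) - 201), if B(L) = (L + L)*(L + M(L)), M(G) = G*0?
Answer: 39452471/17901816 ≈ 2.2038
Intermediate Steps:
M(G) = 0
B(L) = 2*L**2 (B(L) = (L + L)*(L + 0) = (2*L)*L = 2*L**2)
27460/B(-68) - 11854/((8646 + 7041) - 201) = 27460/((2*(-68)**2)) - 11854/((8646 + 7041) - 201) = 27460/((2*4624)) - 11854/(15687 - 201) = 27460/9248 - 11854/15486 = 27460*(1/9248) - 11854*1/15486 = 6865/2312 - 5927/7743 = 39452471/17901816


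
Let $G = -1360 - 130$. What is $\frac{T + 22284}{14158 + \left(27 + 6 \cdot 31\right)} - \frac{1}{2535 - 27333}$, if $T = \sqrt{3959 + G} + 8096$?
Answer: $\frac{107625373}{50910294} + \frac{\sqrt{2469}}{14371} \approx 2.1175$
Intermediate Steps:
$G = -1490$
$T = 8096 + \sqrt{2469}$ ($T = \sqrt{3959 - 1490} + 8096 = \sqrt{2469} + 8096 = 8096 + \sqrt{2469} \approx 8145.7$)
$\frac{T + 22284}{14158 + \left(27 + 6 \cdot 31\right)} - \frac{1}{2535 - 27333} = \frac{\left(8096 + \sqrt{2469}\right) + 22284}{14158 + \left(27 + 6 \cdot 31\right)} - \frac{1}{2535 - 27333} = \frac{30380 + \sqrt{2469}}{14158 + \left(27 + 186\right)} - \frac{1}{-24798} = \frac{30380 + \sqrt{2469}}{14158 + 213} - - \frac{1}{24798} = \frac{30380 + \sqrt{2469}}{14371} + \frac{1}{24798} = \left(30380 + \sqrt{2469}\right) \frac{1}{14371} + \frac{1}{24798} = \left(\frac{4340}{2053} + \frac{\sqrt{2469}}{14371}\right) + \frac{1}{24798} = \frac{107625373}{50910294} + \frac{\sqrt{2469}}{14371}$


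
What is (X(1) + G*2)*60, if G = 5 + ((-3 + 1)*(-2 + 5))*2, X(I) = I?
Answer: -780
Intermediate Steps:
G = -7 (G = 5 - 2*3*2 = 5 - 6*2 = 5 - 12 = -7)
(X(1) + G*2)*60 = (1 - 7*2)*60 = (1 - 14)*60 = -13*60 = -780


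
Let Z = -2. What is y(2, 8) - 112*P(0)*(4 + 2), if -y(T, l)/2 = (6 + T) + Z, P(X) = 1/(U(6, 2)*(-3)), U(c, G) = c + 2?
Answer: 16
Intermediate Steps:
U(c, G) = 2 + c
P(X) = -1/24 (P(X) = 1/((2 + 6)*(-3)) = 1/(8*(-3)) = 1/(-24) = -1/24)
y(T, l) = -8 - 2*T (y(T, l) = -2*((6 + T) - 2) = -2*(4 + T) = -8 - 2*T)
y(2, 8) - 112*P(0)*(4 + 2) = (-8 - 2*2) - (-14)*(4 + 2)/3 = (-8 - 4) - (-14)*6/3 = -12 - 112*(-¼) = -12 + 28 = 16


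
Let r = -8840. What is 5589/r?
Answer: -5589/8840 ≈ -0.63224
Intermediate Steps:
5589/r = 5589/(-8840) = 5589*(-1/8840) = -5589/8840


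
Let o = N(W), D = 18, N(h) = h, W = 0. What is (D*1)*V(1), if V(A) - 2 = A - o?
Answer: 54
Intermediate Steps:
o = 0
V(A) = 2 + A (V(A) = 2 + (A - 1*0) = 2 + (A + 0) = 2 + A)
(D*1)*V(1) = (18*1)*(2 + 1) = 18*3 = 54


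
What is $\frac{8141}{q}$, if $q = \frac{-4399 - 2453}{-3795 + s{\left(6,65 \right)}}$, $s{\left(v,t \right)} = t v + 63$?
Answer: $\frac{4534537}{1142} \approx 3970.7$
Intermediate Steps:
$s{\left(v,t \right)} = 63 + t v$
$q = \frac{1142}{557}$ ($q = \frac{-4399 - 2453}{-3795 + \left(63 + 65 \cdot 6\right)} = - \frac{6852}{-3795 + \left(63 + 390\right)} = - \frac{6852}{-3795 + 453} = - \frac{6852}{-3342} = \left(-6852\right) \left(- \frac{1}{3342}\right) = \frac{1142}{557} \approx 2.0503$)
$\frac{8141}{q} = \frac{8141}{\frac{1142}{557}} = 8141 \cdot \frac{557}{1142} = \frac{4534537}{1142}$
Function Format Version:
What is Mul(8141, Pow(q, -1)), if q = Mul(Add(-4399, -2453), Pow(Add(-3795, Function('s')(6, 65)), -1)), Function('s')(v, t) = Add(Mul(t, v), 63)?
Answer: Rational(4534537, 1142) ≈ 3970.7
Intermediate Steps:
Function('s')(v, t) = Add(63, Mul(t, v))
q = Rational(1142, 557) (q = Mul(Add(-4399, -2453), Pow(Add(-3795, Add(63, Mul(65, 6))), -1)) = Mul(-6852, Pow(Add(-3795, Add(63, 390)), -1)) = Mul(-6852, Pow(Add(-3795, 453), -1)) = Mul(-6852, Pow(-3342, -1)) = Mul(-6852, Rational(-1, 3342)) = Rational(1142, 557) ≈ 2.0503)
Mul(8141, Pow(q, -1)) = Mul(8141, Pow(Rational(1142, 557), -1)) = Mul(8141, Rational(557, 1142)) = Rational(4534537, 1142)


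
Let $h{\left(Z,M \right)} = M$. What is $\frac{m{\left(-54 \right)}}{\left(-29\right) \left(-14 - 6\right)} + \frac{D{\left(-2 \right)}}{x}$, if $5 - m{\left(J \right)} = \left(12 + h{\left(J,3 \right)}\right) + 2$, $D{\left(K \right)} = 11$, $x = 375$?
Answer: $\frac{94}{10875} \approx 0.0086437$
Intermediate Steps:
$m{\left(J \right)} = -12$ ($m{\left(J \right)} = 5 - \left(\left(12 + 3\right) + 2\right) = 5 - \left(15 + 2\right) = 5 - 17 = -12$)
$\frac{m{\left(-54 \right)}}{\left(-29\right) \left(-14 - 6\right)} + \frac{D{\left(-2 \right)}}{x} = - \frac{12}{\left(-29\right) \left(-14 - 6\right)} + \frac{11}{375} = - \frac{12}{\left(-29\right) \left(-20\right)} + 11 \cdot \frac{1}{375} = - \frac{12}{580} + \frac{11}{375} = \left(-12\right) \frac{1}{580} + \frac{11}{375} = - \frac{3}{145} + \frac{11}{375} = \frac{94}{10875}$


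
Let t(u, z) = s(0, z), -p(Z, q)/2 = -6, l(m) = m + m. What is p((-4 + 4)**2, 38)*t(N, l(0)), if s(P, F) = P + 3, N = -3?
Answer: 36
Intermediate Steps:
l(m) = 2*m
p(Z, q) = 12 (p(Z, q) = -2*(-6) = 12)
s(P, F) = 3 + P
t(u, z) = 3 (t(u, z) = 3 + 0 = 3)
p((-4 + 4)**2, 38)*t(N, l(0)) = 12*3 = 36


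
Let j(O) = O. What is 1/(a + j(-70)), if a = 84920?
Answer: 1/84850 ≈ 1.1786e-5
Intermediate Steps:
1/(a + j(-70)) = 1/(84920 - 70) = 1/84850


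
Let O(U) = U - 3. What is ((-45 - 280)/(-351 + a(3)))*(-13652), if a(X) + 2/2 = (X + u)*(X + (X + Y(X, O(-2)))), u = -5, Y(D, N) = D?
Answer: -443690/37 ≈ -11992.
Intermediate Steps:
O(U) = -3 + U
a(X) = -1 + 3*X*(-5 + X) (a(X) = -1 + (X - 5)*(X + (X + X)) = -1 + (-5 + X)*(X + 2*X) = -1 + (-5 + X)*(3*X) = -1 + 3*X*(-5 + X))
((-45 - 280)/(-351 + a(3)))*(-13652) = ((-45 - 280)/(-351 + (-1 - 15*3 + 3*3²)))*(-13652) = -325/(-351 + (-1 - 45 + 3*9))*(-13652) = -325/(-351 + (-1 - 45 + 27))*(-13652) = -325/(-351 - 19)*(-13652) = -325/(-370)*(-13652) = -325*(-1/370)*(-13652) = (65/74)*(-13652) = -443690/37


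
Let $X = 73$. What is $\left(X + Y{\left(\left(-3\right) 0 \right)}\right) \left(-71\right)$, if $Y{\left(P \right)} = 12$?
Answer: $-6035$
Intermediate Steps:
$\left(X + Y{\left(\left(-3\right) 0 \right)}\right) \left(-71\right) = \left(73 + 12\right) \left(-71\right) = 85 \left(-71\right) = -6035$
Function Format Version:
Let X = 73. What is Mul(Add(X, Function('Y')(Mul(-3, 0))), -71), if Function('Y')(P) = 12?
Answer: -6035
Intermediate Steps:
Mul(Add(X, Function('Y')(Mul(-3, 0))), -71) = Mul(Add(73, 12), -71) = Mul(85, -71) = -6035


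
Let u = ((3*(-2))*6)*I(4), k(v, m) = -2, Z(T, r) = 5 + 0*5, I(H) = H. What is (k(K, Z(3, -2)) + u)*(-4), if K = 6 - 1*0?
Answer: 584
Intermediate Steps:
K = 6 (K = 6 + 0 = 6)
Z(T, r) = 5 (Z(T, r) = 5 + 0 = 5)
u = -144 (u = ((3*(-2))*6)*4 = -6*6*4 = -36*4 = -144)
(k(K, Z(3, -2)) + u)*(-4) = (-2 - 144)*(-4) = -146*(-4) = 584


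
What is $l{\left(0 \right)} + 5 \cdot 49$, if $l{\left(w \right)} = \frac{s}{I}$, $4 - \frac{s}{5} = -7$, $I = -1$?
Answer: $190$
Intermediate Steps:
$s = 55$ ($s = 20 - -35 = 20 + 35 = 55$)
$l{\left(w \right)} = -55$ ($l{\left(w \right)} = \frac{55}{-1} = 55 \left(-1\right) = -55$)
$l{\left(0 \right)} + 5 \cdot 49 = -55 + 5 \cdot 49 = -55 + 245 = 190$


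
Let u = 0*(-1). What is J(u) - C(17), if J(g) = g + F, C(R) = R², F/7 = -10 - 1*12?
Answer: -443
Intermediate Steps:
u = 0
F = -154 (F = 7*(-10 - 1*12) = 7*(-10 - 12) = 7*(-22) = -154)
J(g) = -154 + g (J(g) = g - 154 = -154 + g)
J(u) - C(17) = (-154 + 0) - 1*17² = -154 - 1*289 = -154 - 289 = -443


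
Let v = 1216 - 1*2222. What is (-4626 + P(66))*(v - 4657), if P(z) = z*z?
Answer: 1529010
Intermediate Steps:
v = -1006 (v = 1216 - 2222 = -1006)
P(z) = z²
(-4626 + P(66))*(v - 4657) = (-4626 + 66²)*(-1006 - 4657) = (-4626 + 4356)*(-5663) = -270*(-5663) = 1529010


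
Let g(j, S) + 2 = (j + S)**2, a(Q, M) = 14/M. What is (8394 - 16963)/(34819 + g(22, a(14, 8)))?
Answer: -137104/566097 ≈ -0.24219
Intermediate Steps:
g(j, S) = -2 + (S + j)**2 (g(j, S) = -2 + (j + S)**2 = -2 + (S + j)**2)
(8394 - 16963)/(34819 + g(22, a(14, 8))) = (8394 - 16963)/(34819 + (-2 + (14/8 + 22)**2)) = -8569/(34819 + (-2 + (14*(1/8) + 22)**2)) = -8569/(34819 + (-2 + (7/4 + 22)**2)) = -8569/(34819 + (-2 + (95/4)**2)) = -8569/(34819 + (-2 + 9025/16)) = -8569/(34819 + 8993/16) = -8569/566097/16 = -8569*16/566097 = -137104/566097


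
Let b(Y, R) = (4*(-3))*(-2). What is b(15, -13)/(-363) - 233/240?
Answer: -30113/29040 ≈ -1.0369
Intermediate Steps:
b(Y, R) = 24 (b(Y, R) = -12*(-2) = 24)
b(15, -13)/(-363) - 233/240 = 24/(-363) - 233/240 = 24*(-1/363) - 233*1/240 = -8/121 - 233/240 = -30113/29040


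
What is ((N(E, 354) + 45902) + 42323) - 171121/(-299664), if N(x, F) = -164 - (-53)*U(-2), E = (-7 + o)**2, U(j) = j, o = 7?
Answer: 26357118241/299664 ≈ 87956.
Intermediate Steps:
E = 0 (E = (-7 + 7)**2 = 0**2 = 0)
N(x, F) = -270 (N(x, F) = -164 - (-53)*(-2) = -164 - 1*106 = -164 - 106 = -270)
((N(E, 354) + 45902) + 42323) - 171121/(-299664) = ((-270 + 45902) + 42323) - 171121/(-299664) = (45632 + 42323) - 171121*(-1)/299664 = 87955 - 1*(-171121/299664) = 87955 + 171121/299664 = 26357118241/299664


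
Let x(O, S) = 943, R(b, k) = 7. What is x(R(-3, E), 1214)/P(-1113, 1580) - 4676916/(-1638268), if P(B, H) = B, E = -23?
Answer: 915130196/455848071 ≈ 2.0075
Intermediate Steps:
x(R(-3, E), 1214)/P(-1113, 1580) - 4676916/(-1638268) = 943/(-1113) - 4676916/(-1638268) = 943*(-1/1113) - 4676916*(-1/1638268) = -943/1113 + 1169229/409567 = 915130196/455848071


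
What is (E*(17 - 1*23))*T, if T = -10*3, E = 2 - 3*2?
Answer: -720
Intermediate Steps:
E = -4 (E = 2 - 6 = -4)
T = -30
(E*(17 - 1*23))*T = -4*(17 - 1*23)*(-30) = -4*(17 - 23)*(-30) = -4*(-6)*(-30) = 24*(-30) = -720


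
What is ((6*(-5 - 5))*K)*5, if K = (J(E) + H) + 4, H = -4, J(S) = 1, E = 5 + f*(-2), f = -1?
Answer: -300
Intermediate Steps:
E = 7 (E = 5 - 1*(-2) = 5 + 2 = 7)
K = 1 (K = (1 - 4) + 4 = -3 + 4 = 1)
((6*(-5 - 5))*K)*5 = ((6*(-5 - 5))*1)*5 = ((6*(-10))*1)*5 = -60*1*5 = -60*5 = -300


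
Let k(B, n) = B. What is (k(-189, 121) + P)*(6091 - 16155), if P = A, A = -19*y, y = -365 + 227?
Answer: -24485712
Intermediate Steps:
y = -138
A = 2622 (A = -19*(-138) = 2622)
P = 2622
(k(-189, 121) + P)*(6091 - 16155) = (-189 + 2622)*(6091 - 16155) = 2433*(-10064) = -24485712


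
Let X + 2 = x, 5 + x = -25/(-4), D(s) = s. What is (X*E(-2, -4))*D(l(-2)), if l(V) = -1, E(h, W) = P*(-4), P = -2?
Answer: 6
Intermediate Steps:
E(h, W) = 8 (E(h, W) = -2*(-4) = 8)
x = 5/4 (x = -5 - 25/(-4) = -5 - 25*(-¼) = -5 + 25/4 = 5/4 ≈ 1.2500)
X = -¾ (X = -2 + 5/4 = -¾ ≈ -0.75000)
(X*E(-2, -4))*D(l(-2)) = -¾*8*(-1) = -6*(-1) = 6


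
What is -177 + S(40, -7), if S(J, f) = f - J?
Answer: -224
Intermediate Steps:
-177 + S(40, -7) = -177 + (-7 - 1*40) = -177 + (-7 - 40) = -177 - 47 = -224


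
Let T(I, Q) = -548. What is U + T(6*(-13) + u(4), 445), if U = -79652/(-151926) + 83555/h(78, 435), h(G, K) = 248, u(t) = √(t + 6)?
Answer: -3966710239/18838824 ≈ -210.56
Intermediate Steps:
u(t) = √(6 + t)
U = 6356965313/18838824 (U = -79652/(-151926) + 83555/248 = -79652*(-1/151926) + 83555*(1/248) = 39826/75963 + 83555/248 = 6356965313/18838824 ≈ 337.44)
U + T(6*(-13) + u(4), 445) = 6356965313/18838824 - 548 = -3966710239/18838824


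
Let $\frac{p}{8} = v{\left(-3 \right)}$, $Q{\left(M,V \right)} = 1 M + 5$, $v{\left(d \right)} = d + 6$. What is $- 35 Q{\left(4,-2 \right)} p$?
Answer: $-7560$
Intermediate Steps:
$v{\left(d \right)} = 6 + d$
$Q{\left(M,V \right)} = 5 + M$ ($Q{\left(M,V \right)} = M + 5 = 5 + M$)
$p = 24$ ($p = 8 \left(6 - 3\right) = 8 \cdot 3 = 24$)
$- 35 Q{\left(4,-2 \right)} p = - 35 \left(5 + 4\right) 24 = \left(-35\right) 9 \cdot 24 = \left(-315\right) 24 = -7560$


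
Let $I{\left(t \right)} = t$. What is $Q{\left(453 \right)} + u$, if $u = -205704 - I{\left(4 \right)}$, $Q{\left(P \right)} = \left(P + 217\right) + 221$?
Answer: $-204817$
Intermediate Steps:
$Q{\left(P \right)} = 438 + P$ ($Q{\left(P \right)} = \left(217 + P\right) + 221 = 438 + P$)
$u = -205708$ ($u = -205704 - 4 = -205708$)
$Q{\left(453 \right)} + u = \left(438 + 453\right) - 205708 = 891 - 205708 = -204817$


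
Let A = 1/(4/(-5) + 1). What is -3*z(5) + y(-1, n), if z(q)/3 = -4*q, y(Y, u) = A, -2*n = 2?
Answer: 185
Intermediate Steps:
n = -1 (n = -½*2 = -1)
A = 5 (A = 1/(4*(-⅕) + 1) = 1/(-⅘ + 1) = 1/(⅕) = 5)
y(Y, u) = 5
z(q) = -12*q (z(q) = 3*(-4*q) = -12*q)
-3*z(5) + y(-1, n) = -(-36)*5 + 5 = -3*(-60) + 5 = 180 + 5 = 185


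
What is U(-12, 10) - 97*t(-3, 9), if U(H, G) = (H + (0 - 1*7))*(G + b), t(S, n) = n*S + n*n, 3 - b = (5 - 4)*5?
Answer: -5390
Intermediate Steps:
b = -2 (b = 3 - (5 - 4)*5 = 3 - 5 = -2)
t(S, n) = n**2 + S*n (t(S, n) = S*n + n**2 = n**2 + S*n)
U(H, G) = (-7 + H)*(-2 + G) (U(H, G) = (H + (0 - 1*7))*(G - 2) = (H + (0 - 7))*(-2 + G) = (H - 7)*(-2 + G) = (-7 + H)*(-2 + G))
U(-12, 10) - 97*t(-3, 9) = (14 - 7*10 - 2*(-12) + 10*(-12)) - 873*(-3 + 9) = (14 - 70 + 24 - 120) - 873*6 = -152 - 97*54 = -152 - 5238 = -5390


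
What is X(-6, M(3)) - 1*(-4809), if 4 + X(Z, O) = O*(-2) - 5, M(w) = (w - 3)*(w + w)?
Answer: 4800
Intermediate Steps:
M(w) = 2*w*(-3 + w) (M(w) = (-3 + w)*(2*w) = 2*w*(-3 + w))
X(Z, O) = -9 - 2*O (X(Z, O) = -4 + (O*(-2) - 5) = -4 + (-2*O - 5) = -4 + (-5 - 2*O) = -9 - 2*O)
X(-6, M(3)) - 1*(-4809) = (-9 - 4*3*(-3 + 3)) - 1*(-4809) = (-9 - 4*3*0) + 4809 = (-9 - 2*0) + 4809 = (-9 + 0) + 4809 = -9 + 4809 = 4800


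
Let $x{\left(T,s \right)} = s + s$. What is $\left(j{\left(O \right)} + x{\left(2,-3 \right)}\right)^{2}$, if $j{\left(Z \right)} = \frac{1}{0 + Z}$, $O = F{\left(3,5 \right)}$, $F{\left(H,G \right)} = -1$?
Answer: $49$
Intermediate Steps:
$x{\left(T,s \right)} = 2 s$
$O = -1$
$j{\left(Z \right)} = \frac{1}{Z}$
$\left(j{\left(O \right)} + x{\left(2,-3 \right)}\right)^{2} = \left(\frac{1}{-1} + 2 \left(-3\right)\right)^{2} = \left(-1 - 6\right)^{2} = \left(-7\right)^{2} = 49$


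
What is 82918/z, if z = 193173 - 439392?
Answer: -82918/246219 ≈ -0.33677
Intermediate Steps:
z = -246219
82918/z = 82918/(-246219) = 82918*(-1/246219) = -82918/246219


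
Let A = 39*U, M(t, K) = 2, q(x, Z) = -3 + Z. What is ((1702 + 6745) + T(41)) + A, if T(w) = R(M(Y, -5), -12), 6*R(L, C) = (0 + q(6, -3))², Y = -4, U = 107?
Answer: 12626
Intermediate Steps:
R(L, C) = 6 (R(L, C) = (0 + (-3 - 3))²/6 = (0 - 6)²/6 = (⅙)*(-6)² = (⅙)*36 = 6)
T(w) = 6
A = 4173 (A = 39*107 = 4173)
((1702 + 6745) + T(41)) + A = ((1702 + 6745) + 6) + 4173 = (8447 + 6) + 4173 = 8453 + 4173 = 12626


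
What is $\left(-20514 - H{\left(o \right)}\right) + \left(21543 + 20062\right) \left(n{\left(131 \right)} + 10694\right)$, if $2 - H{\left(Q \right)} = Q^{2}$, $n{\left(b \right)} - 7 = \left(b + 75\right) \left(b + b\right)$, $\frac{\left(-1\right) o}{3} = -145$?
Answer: $2690888874$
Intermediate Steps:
$o = 435$ ($o = \left(-3\right) \left(-145\right) = 435$)
$n{\left(b \right)} = 7 + 2 b \left(75 + b\right)$ ($n{\left(b \right)} = 7 + \left(b + 75\right) \left(b + b\right) = 7 + \left(75 + b\right) 2 b = 7 + 2 b \left(75 + b\right)$)
$H{\left(Q \right)} = 2 - Q^{2}$
$\left(-20514 - H{\left(o \right)}\right) + \left(21543 + 20062\right) \left(n{\left(131 \right)} + 10694\right) = \left(-20514 - \left(2 - 435^{2}\right)\right) + \left(21543 + 20062\right) \left(\left(7 + 2 \cdot 131^{2} + 150 \cdot 131\right) + 10694\right) = \left(-20514 - \left(2 - 189225\right)\right) + 41605 \left(\left(7 + 2 \cdot 17161 + 19650\right) + 10694\right) = \left(-20514 - \left(2 - 189225\right)\right) + 41605 \left(\left(7 + 34322 + 19650\right) + 10694\right) = \left(-20514 - -189223\right) + 41605 \left(53979 + 10694\right) = \left(-20514 + 189223\right) + 41605 \cdot 64673 = 168709 + 2690720165 = 2690888874$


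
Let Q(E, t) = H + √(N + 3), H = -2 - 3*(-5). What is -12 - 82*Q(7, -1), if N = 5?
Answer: -1078 - 164*√2 ≈ -1309.9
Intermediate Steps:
H = 13 (H = -2 + 15 = 13)
Q(E, t) = 13 + 2*√2 (Q(E, t) = 13 + √(5 + 3) = 13 + √8 = 13 + 2*√2)
-12 - 82*Q(7, -1) = -12 - 82*(13 + 2*√2) = -12 + (-1066 - 164*√2) = -1078 - 164*√2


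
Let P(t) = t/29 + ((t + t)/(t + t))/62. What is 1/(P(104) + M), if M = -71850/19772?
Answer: -4443757/140382 ≈ -31.655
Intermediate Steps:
M = -35925/9886 (M = -71850*1/19772 = -35925/9886 ≈ -3.6339)
P(t) = 1/62 + t/29 (P(t) = t*(1/29) + ((2*t)/((2*t)))*(1/62) = t/29 + ((2*t)*(1/(2*t)))*(1/62) = t/29 + 1*(1/62) = t/29 + 1/62 = 1/62 + t/29)
1/(P(104) + M) = 1/((1/62 + (1/29)*104) - 35925/9886) = 1/((1/62 + 104/29) - 35925/9886) = 1/(6477/1798 - 35925/9886) = 1/(-140382/4443757) = -4443757/140382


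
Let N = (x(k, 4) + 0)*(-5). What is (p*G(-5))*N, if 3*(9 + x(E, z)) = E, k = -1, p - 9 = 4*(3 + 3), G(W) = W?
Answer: -7700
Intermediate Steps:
p = 33 (p = 9 + 4*(3 + 3) = 9 + 4*6 = 9 + 24 = 33)
x(E, z) = -9 + E/3
N = 140/3 (N = ((-9 + (⅓)*(-1)) + 0)*(-5) = ((-9 - ⅓) + 0)*(-5) = (-28/3 + 0)*(-5) = -28/3*(-5) = 140/3 ≈ 46.667)
(p*G(-5))*N = (33*(-5))*(140/3) = -165*140/3 = -7700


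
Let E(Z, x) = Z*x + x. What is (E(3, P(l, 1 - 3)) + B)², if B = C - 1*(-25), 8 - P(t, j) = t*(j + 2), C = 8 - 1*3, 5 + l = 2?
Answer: 3844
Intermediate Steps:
l = -3 (l = -5 + 2 = -3)
C = 5 (C = 8 - 3 = 5)
P(t, j) = 8 - t*(2 + j) (P(t, j) = 8 - t*(j + 2) = 8 - t*(2 + j))
B = 30 (B = 5 - 1*(-25) = 5 + 25 = 30)
E(Z, x) = x + Z*x
(E(3, P(l, 1 - 3)) + B)² = ((8 - 2*(-3) - 1*(1 - 3)*(-3))*(1 + 3) + 30)² = ((8 + 6 - 1*(-2)*(-3))*4 + 30)² = ((8 + 6 - 6)*4 + 30)² = (8*4 + 30)² = (32 + 30)² = 62² = 3844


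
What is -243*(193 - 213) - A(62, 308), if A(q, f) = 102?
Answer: 4758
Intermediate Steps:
-243*(193 - 213) - A(62, 308) = -243*(193 - 213) - 1*102 = -243*(-20) - 102 = 4860 - 102 = 4758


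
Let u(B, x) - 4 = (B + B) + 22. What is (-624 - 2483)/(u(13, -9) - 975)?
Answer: 239/71 ≈ 3.3662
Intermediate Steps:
u(B, x) = 26 + 2*B (u(B, x) = 4 + ((B + B) + 22) = 4 + (2*B + 22) = 4 + (22 + 2*B) = 26 + 2*B)
(-624 - 2483)/(u(13, -9) - 975) = (-624 - 2483)/((26 + 2*13) - 975) = -3107/((26 + 26) - 975) = -3107/(52 - 975) = -3107/(-923) = -3107*(-1/923) = 239/71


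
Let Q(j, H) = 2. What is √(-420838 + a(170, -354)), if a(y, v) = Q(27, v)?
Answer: 2*I*√105209 ≈ 648.72*I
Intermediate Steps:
a(y, v) = 2
√(-420838 + a(170, -354)) = √(-420838 + 2) = √(-420836) = 2*I*√105209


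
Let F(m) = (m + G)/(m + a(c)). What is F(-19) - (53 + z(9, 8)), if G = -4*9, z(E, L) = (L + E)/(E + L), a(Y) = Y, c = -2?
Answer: -1079/21 ≈ -51.381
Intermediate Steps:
z(E, L) = 1 (z(E, L) = (E + L)/(E + L) = 1)
G = -36
F(m) = (-36 + m)/(-2 + m) (F(m) = (m - 36)/(m - 2) = (-36 + m)/(-2 + m))
F(-19) - (53 + z(9, 8)) = (-36 - 19)/(-2 - 19) - (53 + 1) = -55/(-21) - 1*54 = -1/21*(-55) - 54 = 55/21 - 54 = -1079/21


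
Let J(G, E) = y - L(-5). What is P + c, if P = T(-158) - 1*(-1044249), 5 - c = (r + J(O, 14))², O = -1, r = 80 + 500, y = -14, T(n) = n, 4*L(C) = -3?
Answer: 11566247/16 ≈ 7.2289e+5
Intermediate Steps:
L(C) = -¾ (L(C) = (¼)*(-3) = -¾)
r = 580
J(G, E) = -53/4 (J(G, E) = -14 - 1*(-¾) = -14 + ¾ = -53/4)
c = -5139209/16 (c = 5 - (580 - 53/4)² = 5 - (2267/4)² = 5 - 1*5139289/16 = 5 - 5139289/16 = -5139209/16 ≈ -3.2120e+5)
P = 1044091 (P = -158 - 1*(-1044249) = -158 + 1044249 = 1044091)
P + c = 1044091 - 5139209/16 = 11566247/16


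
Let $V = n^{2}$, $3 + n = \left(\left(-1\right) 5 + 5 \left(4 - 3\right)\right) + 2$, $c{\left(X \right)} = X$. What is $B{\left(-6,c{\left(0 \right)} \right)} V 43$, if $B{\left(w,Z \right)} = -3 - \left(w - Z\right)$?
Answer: $129$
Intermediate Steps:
$n = -1$ ($n = -3 + \left(\left(\left(-1\right) 5 + 5 \left(4 - 3\right)\right) + 2\right) = -3 + \left(\left(-5 + 5 \cdot 1\right) + 2\right) = -3 + \left(\left(-5 + 5\right) + 2\right) = -3 + \left(0 + 2\right) = -3 + 2 = -1$)
$B{\left(w,Z \right)} = -3 + Z - w$ ($B{\left(w,Z \right)} = -3 + \left(Z - w\right) = -3 + Z - w$)
$V = 1$ ($V = \left(-1\right)^{2} = 1$)
$B{\left(-6,c{\left(0 \right)} \right)} V 43 = \left(-3 + 0 - -6\right) 1 \cdot 43 = \left(-3 + 0 + 6\right) 1 \cdot 43 = 3 \cdot 1 \cdot 43 = 3 \cdot 43 = 129$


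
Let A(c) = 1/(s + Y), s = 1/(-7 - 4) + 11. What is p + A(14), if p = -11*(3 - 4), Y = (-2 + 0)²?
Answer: 1815/164 ≈ 11.067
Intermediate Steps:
Y = 4 (Y = (-2)² = 4)
s = 120/11 (s = 1/(-11) + 11 = -1/11 + 11 = 120/11 ≈ 10.909)
p = 11 (p = -11*(-1) = 11)
A(c) = 11/164 (A(c) = 1/(120/11 + 4) = 1/(164/11) = 11/164)
p + A(14) = 11 + 11/164 = 1815/164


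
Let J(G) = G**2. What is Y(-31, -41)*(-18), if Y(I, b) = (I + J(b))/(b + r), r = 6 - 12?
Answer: 29700/47 ≈ 631.92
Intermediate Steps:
r = -6
Y(I, b) = (I + b**2)/(-6 + b) (Y(I, b) = (I + b**2)/(b - 6) = (I + b**2)/(-6 + b))
Y(-31, -41)*(-18) = ((-31 + (-41)**2)/(-6 - 41))*(-18) = ((-31 + 1681)/(-47))*(-18) = -1/47*1650*(-18) = -1650/47*(-18) = 29700/47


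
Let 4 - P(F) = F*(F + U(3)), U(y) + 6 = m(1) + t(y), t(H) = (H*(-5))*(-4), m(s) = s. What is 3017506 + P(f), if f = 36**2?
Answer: 1266614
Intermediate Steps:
t(H) = 20*H (t(H) = -5*H*(-4) = 20*H)
U(y) = -5 + 20*y (U(y) = -6 + (1 + 20*y) = -5 + 20*y)
f = 1296
P(F) = 4 - F*(55 + F) (P(F) = 4 - F*(F + (-5 + 20*3)) = 4 - F*(F + (-5 + 60)) = 4 - F*(F + 55) = 4 - F*(55 + F))
3017506 + P(f) = 3017506 + (4 - 1*1296**2 - 55*1296) = 3017506 + (4 - 1*1679616 - 71280) = 3017506 + (4 - 1679616 - 71280) = 3017506 - 1750892 = 1266614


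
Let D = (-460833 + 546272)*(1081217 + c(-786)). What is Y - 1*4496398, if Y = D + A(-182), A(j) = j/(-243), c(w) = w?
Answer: 22430466818255/243 ≈ 9.2306e+10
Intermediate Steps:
A(j) = -j/243 (A(j) = j*(-1/243) = -j/243)
D = 92310944209 (D = (-460833 + 546272)*(1081217 - 786) = 85439*1080431 = 92310944209)
Y = 22431559442969/243 (Y = 92310944209 - 1/243*(-182) = 92310944209 + 182/243 = 22431559442969/243 ≈ 9.2311e+10)
Y - 1*4496398 = 22431559442969/243 - 1*4496398 = 22431559442969/243 - 4496398 = 22430466818255/243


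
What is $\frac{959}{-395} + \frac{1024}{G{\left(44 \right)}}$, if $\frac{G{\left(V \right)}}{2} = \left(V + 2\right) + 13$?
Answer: $\frac{145659}{23305} \approx 6.2501$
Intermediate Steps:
$G{\left(V \right)} = 30 + 2 V$ ($G{\left(V \right)} = 2 \left(\left(V + 2\right) + 13\right) = 2 \left(\left(2 + V\right) + 13\right) = 2 \left(15 + V\right) = 30 + 2 V$)
$\frac{959}{-395} + \frac{1024}{G{\left(44 \right)}} = \frac{959}{-395} + \frac{1024}{30 + 2 \cdot 44} = 959 \left(- \frac{1}{395}\right) + \frac{1024}{30 + 88} = - \frac{959}{395} + \frac{1024}{118} = - \frac{959}{395} + 1024 \cdot \frac{1}{118} = - \frac{959}{395} + \frac{512}{59} = \frac{145659}{23305}$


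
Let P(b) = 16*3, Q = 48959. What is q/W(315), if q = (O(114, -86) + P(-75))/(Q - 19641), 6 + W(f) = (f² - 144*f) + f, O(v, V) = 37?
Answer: 85/1588273332 ≈ 5.3517e-8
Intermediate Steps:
P(b) = 48
W(f) = -6 + f² - 143*f (W(f) = -6 + ((f² - 144*f) + f) = -6 + (f² - 143*f) = -6 + f² - 143*f)
q = 85/29318 (q = (37 + 48)/(48959 - 19641) = 85/29318 ≈ 0.0028992)
q/W(315) = 85/(29318*(-6 + 315² - 143*315)) = 85/(29318*(-6 + 99225 - 45045)) = (85/29318)/54174 = (85/29318)*(1/54174) = 85/1588273332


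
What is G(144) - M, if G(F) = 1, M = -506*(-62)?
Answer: -31371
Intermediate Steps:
M = 31372
G(144) - M = 1 - 1*31372 = 1 - 31372 = -31371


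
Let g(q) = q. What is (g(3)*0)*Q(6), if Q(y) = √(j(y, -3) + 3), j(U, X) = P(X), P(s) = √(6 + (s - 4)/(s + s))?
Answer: 0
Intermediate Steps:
P(s) = √(6 + (-4 + s)/(2*s)) (P(s) = √(6 + (-4 + s)/((2*s))) = √(6 + (-4 + s)*(1/(2*s))) = √(6 + (-4 + s)/(2*s)))
j(U, X) = √(26 - 8/X)/2
Q(y) = √(3 + √258/6) (Q(y) = √(√(26 - 8/(-3))/2 + 3) = √(√(26 - 8*(-⅓))/2 + 3) = √(√(26 + 8/3)/2 + 3) = √(√(86/3)/2 + 3) = √((√258/3)/2 + 3) = √(√258/6 + 3) = √(3 + √258/6))
(g(3)*0)*Q(6) = (3*0)*(√(108 + 6*√258)/6) = 0*(√(108 + 6*√258)/6) = 0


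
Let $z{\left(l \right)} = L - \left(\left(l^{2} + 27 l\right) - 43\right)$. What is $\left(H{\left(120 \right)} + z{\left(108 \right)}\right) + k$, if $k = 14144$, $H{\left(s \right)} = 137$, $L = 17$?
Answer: $-239$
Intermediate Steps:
$z{\left(l \right)} = 60 - l^{2} - 27 l$ ($z{\left(l \right)} = 17 - \left(\left(l^{2} + 27 l\right) - 43\right) = 17 - \left(-43 + l^{2} + 27 l\right) = 60 - l^{2} - 27 l$)
$\left(H{\left(120 \right)} + z{\left(108 \right)}\right) + k = \left(137 - 14520\right) + 14144 = -14383 + 14144 = -239$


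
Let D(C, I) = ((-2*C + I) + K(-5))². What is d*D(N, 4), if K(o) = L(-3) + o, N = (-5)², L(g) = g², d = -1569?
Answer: -2767716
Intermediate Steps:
N = 25
K(o) = 9 + o (K(o) = (-3)² + o = 9 + o)
D(C, I) = (4 + I - 2*C)² (D(C, I) = ((-2*C + I) + (9 - 5))² = ((I - 2*C) + 4)² = (4 + I - 2*C)²)
d*D(N, 4) = -1569*(-4 - 1*4 + 2*25)² = -1569*(-4 - 4 + 50)² = -1569*42² = -1569*1764 = -2767716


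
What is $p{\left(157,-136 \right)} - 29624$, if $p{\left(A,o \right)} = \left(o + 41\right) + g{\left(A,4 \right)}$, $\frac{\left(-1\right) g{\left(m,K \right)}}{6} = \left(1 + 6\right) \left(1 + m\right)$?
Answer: $-36355$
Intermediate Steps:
$g{\left(m,K \right)} = -42 - 42 m$ ($g{\left(m,K \right)} = - 6 \left(1 + 6\right) \left(1 + m\right) = - 6 \cdot 7 \left(1 + m\right) = - 6 \left(7 + 7 m\right) = -42 - 42 m$)
$p{\left(A,o \right)} = -1 + o - 42 A$ ($p{\left(A,o \right)} = \left(o + 41\right) - \left(42 + 42 A\right) = \left(41 + o\right) - \left(42 + 42 A\right) = -1 + o - 42 A$)
$p{\left(157,-136 \right)} - 29624 = \left(-1 - 136 - 6594\right) - 29624 = -6731 - 29624 = -36355$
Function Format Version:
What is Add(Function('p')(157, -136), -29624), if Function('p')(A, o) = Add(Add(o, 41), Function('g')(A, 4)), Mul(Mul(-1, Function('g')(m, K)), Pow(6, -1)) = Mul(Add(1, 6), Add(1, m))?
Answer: -36355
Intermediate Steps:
Function('g')(m, K) = Add(-42, Mul(-42, m)) (Function('g')(m, K) = Mul(-6, Mul(Add(1, 6), Add(1, m))) = Mul(-6, Mul(7, Add(1, m))) = Mul(-6, Add(7, Mul(7, m))) = Add(-42, Mul(-42, m)))
Function('p')(A, o) = Add(-1, o, Mul(-42, A)) (Function('p')(A, o) = Add(Add(o, 41), Add(-42, Mul(-42, A))) = Add(Add(41, o), Add(-42, Mul(-42, A))) = Add(-1, o, Mul(-42, A)))
Add(Function('p')(157, -136), -29624) = Add(Add(-1, -136, Mul(-42, 157)), -29624) = Add(Add(-1, -136, -6594), -29624) = Add(-6731, -29624) = -36355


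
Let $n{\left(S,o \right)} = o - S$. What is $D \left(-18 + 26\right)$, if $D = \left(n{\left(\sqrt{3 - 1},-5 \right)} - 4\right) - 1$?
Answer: $-80 - 8 \sqrt{2} \approx -91.314$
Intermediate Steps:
$D = -10 - \sqrt{2}$ ($D = \left(\left(-5 - \sqrt{3 - 1}\right) - 4\right) - 1 = \left(\left(-5 - \sqrt{2}\right) - 4\right) - 1 = \left(-9 - \sqrt{2}\right) - 1 = -10 - \sqrt{2} \approx -11.414$)
$D \left(-18 + 26\right) = \left(-10 - \sqrt{2}\right) \left(-18 + 26\right) = \left(-10 - \sqrt{2}\right) 8 = -80 - 8 \sqrt{2}$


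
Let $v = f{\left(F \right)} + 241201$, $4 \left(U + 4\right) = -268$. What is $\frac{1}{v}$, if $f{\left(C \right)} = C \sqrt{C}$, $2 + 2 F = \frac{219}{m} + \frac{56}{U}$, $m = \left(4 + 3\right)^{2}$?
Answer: $\frac{81251685205744312}{19597987723110840018289} - \frac{284783982 \sqrt{830274}}{19597987723110840018289} \approx 4.1459 \cdot 10^{-6}$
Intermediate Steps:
$U = -71$ ($U = -4 + \frac{1}{4} \left(-268\right) = -4 - 67 = -71$)
$m = 49$ ($m = 7^{2} = 49$)
$F = \frac{5847}{6958}$ ($F = -1 + \frac{\frac{219}{49} + \frac{56}{-71}}{2} = -1 + \frac{219 \cdot \frac{1}{49} + 56 \left(- \frac{1}{71}\right)}{2} = -1 + \frac{\frac{219}{49} - \frac{56}{71}}{2} = -1 + \frac{1}{2} \cdot \frac{12805}{3479} = -1 + \frac{12805}{6958} = \frac{5847}{6958} \approx 0.84033$)
$f{\left(C \right)} = C^{\frac{3}{2}}$
$v = 241201 + \frac{5847 \sqrt{830274}}{6916252}$ ($v = \left(\frac{5847}{6958}\right)^{\frac{3}{2}} + 241201 = \frac{5847 \sqrt{830274}}{6916252} + 241201 = 241201 + \frac{5847 \sqrt{830274}}{6916252} \approx 2.412 \cdot 10^{5}$)
$\frac{1}{v} = \frac{1}{241201 + \frac{5847 \sqrt{830274}}{6916252}}$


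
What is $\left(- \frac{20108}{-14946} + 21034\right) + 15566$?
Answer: $\frac{273521854}{7473} \approx 36601.0$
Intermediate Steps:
$\left(- \frac{20108}{-14946} + 21034\right) + 15566 = \left(\left(-20108\right) \left(- \frac{1}{14946}\right) + 21034\right) + 15566 = \left(\frac{10054}{7473} + 21034\right) + 15566 = \frac{157197136}{7473} + 15566 = \frac{273521854}{7473}$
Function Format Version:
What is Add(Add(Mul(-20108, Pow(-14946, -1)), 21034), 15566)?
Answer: Rational(273521854, 7473) ≈ 36601.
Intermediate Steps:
Add(Add(Mul(-20108, Pow(-14946, -1)), 21034), 15566) = Add(Add(Mul(-20108, Rational(-1, 14946)), 21034), 15566) = Add(Add(Rational(10054, 7473), 21034), 15566) = Add(Rational(157197136, 7473), 15566) = Rational(273521854, 7473)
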